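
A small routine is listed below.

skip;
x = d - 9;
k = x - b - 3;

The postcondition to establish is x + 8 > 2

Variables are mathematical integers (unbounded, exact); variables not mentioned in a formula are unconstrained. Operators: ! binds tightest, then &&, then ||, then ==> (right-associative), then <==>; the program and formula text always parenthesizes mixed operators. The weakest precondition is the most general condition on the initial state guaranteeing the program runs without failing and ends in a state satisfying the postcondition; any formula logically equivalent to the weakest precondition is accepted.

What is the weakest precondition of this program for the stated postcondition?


Working backward. After the program, the postcondition x + 8 > 2 must hold; in canonical form it is x > -6.
Before k := x - b - 3: x > -6
Before x := d - 9: d > 3
Before skip: d > 3
Answer: WP = d > 3


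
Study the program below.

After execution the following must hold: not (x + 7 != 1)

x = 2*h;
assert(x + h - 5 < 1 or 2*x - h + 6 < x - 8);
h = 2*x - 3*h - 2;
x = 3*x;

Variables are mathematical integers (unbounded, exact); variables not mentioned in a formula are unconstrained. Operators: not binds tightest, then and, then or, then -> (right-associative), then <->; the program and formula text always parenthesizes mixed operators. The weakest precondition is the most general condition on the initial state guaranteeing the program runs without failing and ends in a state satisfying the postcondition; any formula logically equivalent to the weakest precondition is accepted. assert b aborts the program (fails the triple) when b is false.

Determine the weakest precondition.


Working backward. After the program, the postcondition not (x + 7 != 1) must hold; in canonical form it is not (x != -6).
Before x := 3*x: not (3*x != -6)
Before h := 2*x - 3*h - 2: not (3*x != -6)
Before assert x + h - 5 < 1 or 2*x - h + 6 < x - 8: (h + x < 6 or x < h - 14) and (not (3*x != -6))
Before x := 2*h: (3*h < 6 or h < -14) and (not (6*h != -6))
Answer: WP = (3*h < 6 or h < -14) and (not (6*h != -6))


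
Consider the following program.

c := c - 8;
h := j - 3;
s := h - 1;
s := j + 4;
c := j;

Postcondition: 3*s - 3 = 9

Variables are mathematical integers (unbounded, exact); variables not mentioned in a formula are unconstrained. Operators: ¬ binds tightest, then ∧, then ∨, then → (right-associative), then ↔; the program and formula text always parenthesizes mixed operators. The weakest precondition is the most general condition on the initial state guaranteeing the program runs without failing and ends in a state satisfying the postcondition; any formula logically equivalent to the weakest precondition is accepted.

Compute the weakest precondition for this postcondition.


Working backward. After the program, the postcondition 3*s - 3 = 9 must hold; in canonical form it is 3*s = 12.
Before c := j: 3*s = 12
Before s := j + 4: 3*j = 0
Before s := h - 1: 3*j = 0
Before h := j - 3: 3*j = 0
Before c := c - 8: 3*j = 0
Answer: WP = 3*j = 0


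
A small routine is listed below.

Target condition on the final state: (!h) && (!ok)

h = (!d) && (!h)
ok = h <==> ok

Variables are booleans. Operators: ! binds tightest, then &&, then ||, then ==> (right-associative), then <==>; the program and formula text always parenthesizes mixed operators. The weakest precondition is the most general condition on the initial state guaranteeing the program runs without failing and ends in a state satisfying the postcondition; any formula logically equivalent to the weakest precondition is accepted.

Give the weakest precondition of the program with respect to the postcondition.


Working backward. After the program, (!h) && (!ok) must hold.
Before ok := h <==> ok: (!h) && (!(h <==> ok))
Before h := (!d) && (!h): (!((!d) && (!h))) && (!(((!d) && (!h)) <==> ok))
Answer: WP = (!((!d) && (!h))) && (!(((!d) && (!h)) <==> ok))


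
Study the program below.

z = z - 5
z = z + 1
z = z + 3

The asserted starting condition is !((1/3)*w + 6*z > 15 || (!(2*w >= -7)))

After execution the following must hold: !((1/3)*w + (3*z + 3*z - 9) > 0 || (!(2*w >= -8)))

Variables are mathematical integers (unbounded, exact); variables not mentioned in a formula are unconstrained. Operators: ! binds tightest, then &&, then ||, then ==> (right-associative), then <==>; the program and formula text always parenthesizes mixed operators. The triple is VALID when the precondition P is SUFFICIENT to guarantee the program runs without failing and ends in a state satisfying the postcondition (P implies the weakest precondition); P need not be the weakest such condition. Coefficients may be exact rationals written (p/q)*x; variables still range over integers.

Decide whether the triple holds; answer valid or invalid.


Working backward. After the program, the postcondition !((1/3)*w + (3*z + 3*z - 9) > 0 || (!(2*w >= -8))) must hold; in canonical form it is !((1/3)*w + 6*z > 9 || (!(2*w >= -8))).
Before z := z + 3: !((1/3)*w + 6*z > -9 || (!(2*w >= -8)))
Before z := z + 1: !((1/3)*w + 6*z > -15 || (!(2*w >= -8)))
Before z := z - 5: !((1/3)*w + 6*z > 15 || (!(2*w >= -8)))
The weakest precondition is !((1/3)*w + 6*z > 15 || (!(2*w >= -8))).
Check whether !((1/3)*w + 6*z > 15 || (!(2*w >= -7))) implies it.
Every state satisfying the precondition satisfies the weakest precondition: the implication holds.
Answer: valid


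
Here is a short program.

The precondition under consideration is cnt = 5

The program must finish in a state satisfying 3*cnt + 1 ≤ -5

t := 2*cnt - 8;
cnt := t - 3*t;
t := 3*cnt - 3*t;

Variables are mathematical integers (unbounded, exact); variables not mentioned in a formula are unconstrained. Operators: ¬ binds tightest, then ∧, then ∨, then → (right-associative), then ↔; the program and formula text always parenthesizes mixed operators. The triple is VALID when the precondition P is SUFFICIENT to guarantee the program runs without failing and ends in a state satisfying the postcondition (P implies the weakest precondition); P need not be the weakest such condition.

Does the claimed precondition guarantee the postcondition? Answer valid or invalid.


Working backward. After the program, the postcondition 3*cnt + 1 ≤ -5 must hold; in canonical form it is 3*cnt ≤ -6.
Before t := 3*cnt - 3*t: 3*cnt ≤ -6
Before cnt := t - 3*t: 6*t ≥ 6
Before t := 2*cnt - 8: 12*cnt ≥ 54
The weakest precondition is 12*cnt ≥ 54.
Check whether cnt = 5 implies it.
Every state satisfying the precondition satisfies the weakest precondition: the implication holds.
Answer: valid


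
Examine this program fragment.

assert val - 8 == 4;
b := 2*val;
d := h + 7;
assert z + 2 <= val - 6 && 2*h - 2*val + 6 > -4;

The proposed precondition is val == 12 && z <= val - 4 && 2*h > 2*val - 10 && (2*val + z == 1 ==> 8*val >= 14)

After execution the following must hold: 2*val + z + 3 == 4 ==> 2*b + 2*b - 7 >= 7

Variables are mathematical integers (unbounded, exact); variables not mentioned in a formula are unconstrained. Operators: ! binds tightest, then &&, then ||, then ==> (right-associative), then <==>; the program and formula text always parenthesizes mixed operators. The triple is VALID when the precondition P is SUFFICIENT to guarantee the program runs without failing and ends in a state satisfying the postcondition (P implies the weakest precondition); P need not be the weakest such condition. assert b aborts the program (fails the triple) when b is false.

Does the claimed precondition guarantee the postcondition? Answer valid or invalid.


Working backward. After the program, the postcondition 2*val + z + 3 == 4 ==> 2*b + 2*b - 7 >= 7 must hold; in canonical form it is 2*val + z == 1 ==> 4*b >= 14.
Before assert z + 2 <= val - 6 && 2*h - 2*val + 6 > -4: z <= val - 8 && 2*h > 2*val - 10 && (2*val + z == 1 ==> 4*b >= 14)
Before d := h + 7: z <= val - 8 && 2*h > 2*val - 10 && (2*val + z == 1 ==> 4*b >= 14)
Before b := 2*val: z <= val - 8 && 2*h > 2*val - 10 && (2*val + z == 1 ==> 8*val >= 14)
Before assert val - 8 == 4: val == 12 && z <= val - 8 && 2*h > 2*val - 10 && (2*val + z == 1 ==> 8*val >= 14)
The weakest precondition is val == 12 && z <= val - 8 && 2*h > 2*val - 10 && (2*val + z == 1 ==> 8*val >= 14).
Check whether val == 12 && z <= val - 4 && 2*h > 2*val - 10 && (2*val + z == 1 ==> 8*val >= 14) implies it.
Countermodel: at the initial state h = 8, val = 12, z = 5, the precondition holds but the weakest precondition fails.
Answer: invalid


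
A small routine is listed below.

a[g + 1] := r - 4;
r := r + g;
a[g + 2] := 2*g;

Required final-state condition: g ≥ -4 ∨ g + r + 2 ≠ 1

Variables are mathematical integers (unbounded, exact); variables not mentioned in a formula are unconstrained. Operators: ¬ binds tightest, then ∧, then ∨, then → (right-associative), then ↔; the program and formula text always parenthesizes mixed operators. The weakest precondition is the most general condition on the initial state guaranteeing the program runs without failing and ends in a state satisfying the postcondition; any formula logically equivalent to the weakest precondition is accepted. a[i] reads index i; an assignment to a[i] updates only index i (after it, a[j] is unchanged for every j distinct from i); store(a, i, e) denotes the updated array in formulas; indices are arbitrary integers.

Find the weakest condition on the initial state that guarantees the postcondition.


Working backward. After the program, the postcondition g ≥ -4 ∨ g + r + 2 ≠ 1 must hold; in canonical form it is g ≥ -4 ∨ g + r ≠ -1.
Before a[g + 2] := 2*g: g ≥ -4 ∨ g + r ≠ -1
Before r := r + g: g ≥ -4 ∨ 2*g + r ≠ -1
Before a[g + 1] := r - 4: g ≥ -4 ∨ 2*g + r ≠ -1
Answer: WP = g ≥ -4 ∨ 2*g + r ≠ -1


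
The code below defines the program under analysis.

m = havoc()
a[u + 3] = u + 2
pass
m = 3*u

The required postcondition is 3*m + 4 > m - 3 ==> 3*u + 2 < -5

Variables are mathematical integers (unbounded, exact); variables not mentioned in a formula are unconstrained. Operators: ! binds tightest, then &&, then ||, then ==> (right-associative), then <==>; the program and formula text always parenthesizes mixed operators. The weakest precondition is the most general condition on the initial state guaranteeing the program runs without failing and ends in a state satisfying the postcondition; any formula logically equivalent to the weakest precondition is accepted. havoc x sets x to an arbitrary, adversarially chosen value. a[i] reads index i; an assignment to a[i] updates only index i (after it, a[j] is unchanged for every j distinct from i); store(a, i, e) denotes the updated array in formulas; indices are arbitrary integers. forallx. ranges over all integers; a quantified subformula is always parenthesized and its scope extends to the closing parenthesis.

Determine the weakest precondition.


Working backward. After the program, the postcondition 3*m + 4 > m - 3 ==> 3*u + 2 < -5 must hold; in canonical form it is 2*m > -7 ==> 3*u < -7.
Before m := 3*u: 6*u > -7 ==> 3*u < -7
Before skip: 6*u > -7 ==> 3*u < -7
Before a[u + 3] := u + 2: 6*u > -7 ==> 3*u < -7
Before havoc m: 6*u > -7 ==> 3*u < -7
Answer: WP = 6*u > -7 ==> 3*u < -7


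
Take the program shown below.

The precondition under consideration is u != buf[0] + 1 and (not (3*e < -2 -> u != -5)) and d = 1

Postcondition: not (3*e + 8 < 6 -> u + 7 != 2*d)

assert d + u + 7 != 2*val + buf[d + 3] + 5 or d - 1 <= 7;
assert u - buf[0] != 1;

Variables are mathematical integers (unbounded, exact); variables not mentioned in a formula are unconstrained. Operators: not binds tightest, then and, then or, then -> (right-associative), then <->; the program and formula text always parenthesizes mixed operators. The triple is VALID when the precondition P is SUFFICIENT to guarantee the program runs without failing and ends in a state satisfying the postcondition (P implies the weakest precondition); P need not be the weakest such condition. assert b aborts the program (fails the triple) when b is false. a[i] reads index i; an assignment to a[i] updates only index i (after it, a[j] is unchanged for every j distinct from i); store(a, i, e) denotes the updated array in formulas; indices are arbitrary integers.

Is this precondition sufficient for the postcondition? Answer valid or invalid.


Working backward. After the program, the postcondition not (3*e + 8 < 6 -> u + 7 != 2*d) must hold; in canonical form it is not (3*e < -2 -> u != 2*d - 7).
Before assert u - buf[0] != 1: u != buf[0] + 1 and (not (3*e < -2 -> u != 2*d - 7))
Before assert d + u + 7 != 2*val + buf[d + 3] + 5 or d - 1 <= 7: (d + u != buf[d + 3] + 2*val - 2 or d <= 8) and u != buf[0] + 1 and (not (3*e < -2 -> u != 2*d - 7))
The weakest precondition is (d + u != buf[d + 3] + 2*val - 2 or d <= 8) and u != buf[0] + 1 and (not (3*e < -2 -> u != 2*d - 7)).
Check whether u != buf[0] + 1 and (not (3*e < -2 -> u != -5)) and d = 1 implies it.
Every state satisfying the precondition satisfies the weakest precondition: the implication holds.
Answer: valid


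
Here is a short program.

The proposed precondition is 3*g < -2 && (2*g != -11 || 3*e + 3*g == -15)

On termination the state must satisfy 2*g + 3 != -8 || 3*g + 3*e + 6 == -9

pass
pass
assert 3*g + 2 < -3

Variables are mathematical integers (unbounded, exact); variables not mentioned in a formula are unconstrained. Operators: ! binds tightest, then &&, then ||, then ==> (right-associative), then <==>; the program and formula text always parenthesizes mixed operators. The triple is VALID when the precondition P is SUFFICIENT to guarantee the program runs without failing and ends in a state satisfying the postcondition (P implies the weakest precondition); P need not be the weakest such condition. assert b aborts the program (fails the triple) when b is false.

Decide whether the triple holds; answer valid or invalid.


Working backward. After the program, the postcondition 2*g + 3 != -8 || 3*g + 3*e + 6 == -9 must hold; in canonical form it is 2*g != -11 || 3*e + 3*g == -15.
Before assert 3*g + 2 < -3: 3*g < -5 && (2*g != -11 || 3*e + 3*g == -15)
Before skip: 3*g < -5 && (2*g != -11 || 3*e + 3*g == -15)
Before skip: 3*g < -5 && (2*g != -11 || 3*e + 3*g == -15)
The weakest precondition is 3*g < -5 && (2*g != -11 || 3*e + 3*g == -15).
Check whether 3*g < -2 && (2*g != -11 || 3*e + 3*g == -15) implies it.
Countermodel: at the initial state e = 0, g = -1, the precondition holds but the weakest precondition fails.
Answer: invalid


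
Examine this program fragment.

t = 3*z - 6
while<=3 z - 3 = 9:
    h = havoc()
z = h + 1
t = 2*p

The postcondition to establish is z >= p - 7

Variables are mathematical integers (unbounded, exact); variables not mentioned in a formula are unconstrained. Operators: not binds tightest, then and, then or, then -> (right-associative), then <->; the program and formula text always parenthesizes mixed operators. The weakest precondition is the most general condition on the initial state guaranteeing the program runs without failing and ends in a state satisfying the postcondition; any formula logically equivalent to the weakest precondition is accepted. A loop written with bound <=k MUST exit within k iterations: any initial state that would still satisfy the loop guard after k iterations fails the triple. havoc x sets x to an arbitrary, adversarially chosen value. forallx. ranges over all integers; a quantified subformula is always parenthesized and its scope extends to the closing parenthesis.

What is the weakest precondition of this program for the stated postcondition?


Working backward. After the program, z >= p - 7 must hold.
Before t := 2*p: z >= p - 7
Before z := h + 1: h >= p - 8
Before the loop (bound <=3), unroll the exhaustion recursion (WP_0 = exit-now case; WP_j = one more guarded iteration, up to j = 3):
  WP_0: (not (z = 12)) and h >= p - 8
  WP_1: (z = 12 -> (forall h_1. ((not (z = 12)) and h_1 >= p - 8))) and ((not (z = 12)) -> h >= p - 8)
  WP_2: (z = 12 -> (forall h_2. ((z = 12 -> (forall h_1. ((not (z = 12)) and h_1 >= p - 8))) and ((not (z = 12)) -> h_2 >= p - 8)))) and ((not (z = 12)) -> h >= p - 8)
  WP_3: (z = 12 -> (forall h_3. ((z = 12 -> (forall h_2. ((z = 12 -> (forall h_1. ((not (z = 12)) and h_1 >= p - 8))) and ((not (z = 12)) -> h_2 >= p - 8)))) and ((not (z = 12)) -> h_3 >= p - 8)))) and ((not (z = 12)) -> h >= p - 8)
So before the loop: (z = 12 -> (forall h_3. ((z = 12 -> (forall h_2. ((z = 12 -> (forall h_1. ((not (z = 12)) and h_1 >= p - 8))) and ((not (z = 12)) -> h_2 >= p - 8)))) and ((not (z = 12)) -> h_3 >= p - 8)))) and ((not (z = 12)) -> h >= p - 8)
Before t := 3*z - 6: (z = 12 -> (forall h_3. ((z = 12 -> (forall h_2. ((z = 12 -> (forall h_1. ((not (z = 12)) and h_1 >= p - 8))) and ((not (z = 12)) -> h_2 >= p - 8)))) and ((not (z = 12)) -> h_3 >= p - 8)))) and ((not (z = 12)) -> h >= p - 8)
Answer: WP = (z = 12 -> (forall h_3. ((z = 12 -> (forall h_2. ((z = 12 -> (forall h_1. ((not (z = 12)) and h_1 >= p - 8))) and ((not (z = 12)) -> h_2 >= p - 8)))) and ((not (z = 12)) -> h_3 >= p - 8)))) and ((not (z = 12)) -> h >= p - 8)


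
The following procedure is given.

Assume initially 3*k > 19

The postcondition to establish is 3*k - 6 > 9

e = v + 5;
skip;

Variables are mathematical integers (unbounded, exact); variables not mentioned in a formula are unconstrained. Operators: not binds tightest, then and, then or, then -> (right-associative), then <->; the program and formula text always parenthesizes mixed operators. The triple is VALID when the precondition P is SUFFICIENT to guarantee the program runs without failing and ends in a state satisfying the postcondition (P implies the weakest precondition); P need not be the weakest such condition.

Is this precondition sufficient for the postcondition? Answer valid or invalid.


Working backward. After the program, the postcondition 3*k - 6 > 9 must hold; in canonical form it is 3*k > 15.
Before skip: 3*k > 15
Before e := v + 5: 3*k > 15
The weakest precondition is 3*k > 15.
Check whether 3*k > 19 implies it.
Every state satisfying the precondition satisfies the weakest precondition: the implication holds.
Answer: valid


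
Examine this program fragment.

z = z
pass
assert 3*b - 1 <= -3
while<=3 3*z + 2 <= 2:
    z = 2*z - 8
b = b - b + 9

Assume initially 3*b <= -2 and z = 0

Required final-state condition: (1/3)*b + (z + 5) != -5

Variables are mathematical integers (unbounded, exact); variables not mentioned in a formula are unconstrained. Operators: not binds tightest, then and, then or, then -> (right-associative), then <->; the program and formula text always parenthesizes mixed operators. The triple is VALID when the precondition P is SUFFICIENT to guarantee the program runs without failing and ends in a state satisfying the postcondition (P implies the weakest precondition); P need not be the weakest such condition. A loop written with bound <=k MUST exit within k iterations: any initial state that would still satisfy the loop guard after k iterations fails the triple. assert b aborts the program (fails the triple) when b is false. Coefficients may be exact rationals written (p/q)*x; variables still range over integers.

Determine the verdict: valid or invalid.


Working backward. After the program, the postcondition (1/3)*b + (z + 5) != -5 must hold; in canonical form it is (1/3)*b + z != -10.
Before b := b - b + 9: z != -13
Before the loop (bound <=3), unroll the exhaustion recursion (WP_0 = exit-now case; WP_j = one more guarded iteration, up to j = 3):
  WP_0: (not (3*z <= 0)) and z != -13
  WP_1: (3*z <= 0 -> ((not (6*z <= 24)) and 2*z != -5)) and ((not (3*z <= 0)) -> z != -13)
  WP_2: (3*z <= 0 -> ((6*z <= 24 -> ((not (12*z <= 72)) and 4*z != 11)) and ((not (6*z <= 24)) -> 2*z != -5))) and ((not (3*z <= 0)) -> z != -13)
  WP_3: (3*z <= 0 -> ((6*z <= 24 -> ((12*z <= 72 -> ((not (24*z <= 168)) and 8*z != 43)) and ((not (12*z <= 72)) -> 4*z != 11))) and ((not (6*z <= 24)) -> 2*z != -5))) and ((not (3*z <= 0)) -> z != -13)
So before the loop: (3*z <= 0 -> ((6*z <= 24 -> ((12*z <= 72 -> ((not (24*z <= 168)) and 8*z != 43)) and ((not (12*z <= 72)) -> 4*z != 11))) and ((not (6*z <= 24)) -> 2*z != -5))) and ((not (3*z <= 0)) -> z != -13)
Before assert 3*b - 1 <= -3: 3*b <= -2 and (3*z <= 0 -> ((6*z <= 24 -> ((12*z <= 72 -> ((not (24*z <= 168)) and 8*z != 43)) and ((not (12*z <= 72)) -> 4*z != 11))) and ((not (6*z <= 24)) -> 2*z != -5))) and ((not (3*z <= 0)) -> z != -13)
Before skip: 3*b <= -2 and (3*z <= 0 -> ((6*z <= 24 -> ((12*z <= 72 -> ((not (24*z <= 168)) and 8*z != 43)) and ((not (12*z <= 72)) -> 4*z != 11))) and ((not (6*z <= 24)) -> 2*z != -5))) and ((not (3*z <= 0)) -> z != -13)
Before z := z: 3*b <= -2 and (3*z <= 0 -> ((6*z <= 24 -> ((12*z <= 72 -> ((not (24*z <= 168)) and 8*z != 43)) and ((not (12*z <= 72)) -> 4*z != 11))) and ((not (6*z <= 24)) -> 2*z != -5))) and ((not (3*z <= 0)) -> z != -13)
The weakest precondition is 3*b <= -2 and (3*z <= 0 -> ((6*z <= 24 -> ((12*z <= 72 -> ((not (24*z <= 168)) and 8*z != 43)) and ((not (12*z <= 72)) -> 4*z != 11))) and ((not (6*z <= 24)) -> 2*z != -5))) and ((not (3*z <= 0)) -> z != -13).
Check whether 3*b <= -2 and z = 0 implies it.
Countermodel: at the initial state b = -1, z = 0, the precondition holds but the weakest precondition fails.
Answer: invalid


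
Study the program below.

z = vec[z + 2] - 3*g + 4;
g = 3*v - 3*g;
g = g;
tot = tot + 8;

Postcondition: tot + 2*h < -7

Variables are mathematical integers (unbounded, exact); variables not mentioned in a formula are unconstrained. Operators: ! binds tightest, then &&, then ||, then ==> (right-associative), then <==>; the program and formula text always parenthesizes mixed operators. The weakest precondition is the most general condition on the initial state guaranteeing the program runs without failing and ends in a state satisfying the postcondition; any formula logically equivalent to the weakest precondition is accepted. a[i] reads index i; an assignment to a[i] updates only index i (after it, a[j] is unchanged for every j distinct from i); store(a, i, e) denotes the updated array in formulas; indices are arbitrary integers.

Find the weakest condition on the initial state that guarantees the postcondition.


Working backward. After the program, the postcondition tot + 2*h < -7 must hold; in canonical form it is 2*h + tot < -7.
Before tot := tot + 8: 2*h + tot < -15
Before g := g: 2*h + tot < -15
Before g := 3*v - 3*g: 2*h + tot < -15
Before z := vec[z + 2] - 3*g + 4: 2*h + tot < -15
Answer: WP = 2*h + tot < -15


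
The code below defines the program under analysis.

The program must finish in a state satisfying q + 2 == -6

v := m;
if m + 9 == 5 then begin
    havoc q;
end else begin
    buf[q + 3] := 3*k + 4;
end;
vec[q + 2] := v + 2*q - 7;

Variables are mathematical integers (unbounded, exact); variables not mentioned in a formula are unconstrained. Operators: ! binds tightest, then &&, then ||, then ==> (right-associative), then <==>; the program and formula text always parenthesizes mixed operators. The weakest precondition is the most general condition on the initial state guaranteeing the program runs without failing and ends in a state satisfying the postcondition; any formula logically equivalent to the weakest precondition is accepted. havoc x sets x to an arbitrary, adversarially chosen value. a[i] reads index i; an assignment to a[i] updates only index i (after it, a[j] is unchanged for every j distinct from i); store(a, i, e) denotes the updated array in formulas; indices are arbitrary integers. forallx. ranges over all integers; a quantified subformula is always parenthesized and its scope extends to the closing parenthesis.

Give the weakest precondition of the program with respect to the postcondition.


Working backward. After the program, the postcondition q + 2 == -6 must hold; in canonical form it is q == -8.
Before vec[q + 2] := v + 2*q - 7: q == -8
Then branch requires forall q_1. q_1 == -8; else branch requires q == -8.
Before the if: (m == -4 ==> (forall q_1. q_1 == -8)) && ((!(m == -4)) ==> q == -8)
Before v := m: (m == -4 ==> (forall q_1. q_1 == -8)) && ((!(m == -4)) ==> q == -8)
Answer: WP = (m == -4 ==> (forall q_1. q_1 == -8)) && ((!(m == -4)) ==> q == -8)


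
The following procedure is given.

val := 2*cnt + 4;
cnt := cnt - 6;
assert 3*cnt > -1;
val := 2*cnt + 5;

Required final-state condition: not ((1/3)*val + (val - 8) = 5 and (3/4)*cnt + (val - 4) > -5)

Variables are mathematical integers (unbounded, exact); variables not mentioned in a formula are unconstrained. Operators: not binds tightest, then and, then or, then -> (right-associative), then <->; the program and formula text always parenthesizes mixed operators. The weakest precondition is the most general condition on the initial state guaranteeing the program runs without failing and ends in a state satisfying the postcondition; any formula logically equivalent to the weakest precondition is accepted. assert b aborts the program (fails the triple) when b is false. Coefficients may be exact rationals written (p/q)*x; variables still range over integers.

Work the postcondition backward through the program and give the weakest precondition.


Working backward. After the program, the postcondition not ((1/3)*val + (val - 8) = 5 and (3/4)*cnt + (val - 4) > -5) must hold; in canonical form it is not ((4/3)*val = 13 and (3/4)*cnt + val > -1).
Before val := 2*cnt + 5: not ((8/3)*cnt = 19/3 and (11/4)*cnt > -6)
Before assert 3*cnt > -1: 3*cnt > -1 and (not ((8/3)*cnt = 19/3 and (11/4)*cnt > -6))
Before cnt := cnt - 6: 3*cnt > 17 and (not ((8/3)*cnt = 67/3 and (11/4)*cnt > 21/2))
Before val := 2*cnt + 4: 3*cnt > 17 and (not ((8/3)*cnt = 67/3 and (11/4)*cnt > 21/2))
Answer: WP = 3*cnt > 17 and (not ((8/3)*cnt = 67/3 and (11/4)*cnt > 21/2))


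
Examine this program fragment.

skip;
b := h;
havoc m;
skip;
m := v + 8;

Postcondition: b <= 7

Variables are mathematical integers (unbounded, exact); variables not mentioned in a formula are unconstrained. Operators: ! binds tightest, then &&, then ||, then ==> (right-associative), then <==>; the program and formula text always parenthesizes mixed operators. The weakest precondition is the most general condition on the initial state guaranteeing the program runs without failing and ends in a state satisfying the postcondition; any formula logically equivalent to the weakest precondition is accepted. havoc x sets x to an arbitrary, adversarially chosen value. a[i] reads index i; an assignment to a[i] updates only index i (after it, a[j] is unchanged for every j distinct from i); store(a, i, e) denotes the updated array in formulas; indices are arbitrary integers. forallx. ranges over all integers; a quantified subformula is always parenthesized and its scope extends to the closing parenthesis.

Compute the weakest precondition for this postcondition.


Working backward. After the program, b <= 7 must hold.
Before m := v + 8: b <= 7
Before skip: b <= 7
Before havoc m: b <= 7
Before b := h: h <= 7
Before skip: h <= 7
Answer: WP = h <= 7


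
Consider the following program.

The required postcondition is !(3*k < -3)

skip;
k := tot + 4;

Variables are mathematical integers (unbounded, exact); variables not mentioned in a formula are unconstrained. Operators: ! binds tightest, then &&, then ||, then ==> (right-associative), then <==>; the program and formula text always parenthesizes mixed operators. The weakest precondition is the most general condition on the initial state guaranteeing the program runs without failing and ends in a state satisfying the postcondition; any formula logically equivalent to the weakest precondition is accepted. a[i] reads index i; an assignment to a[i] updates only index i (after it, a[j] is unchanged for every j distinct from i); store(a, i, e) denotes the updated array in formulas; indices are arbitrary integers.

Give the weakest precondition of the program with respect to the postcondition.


Working backward. After the program, !(3*k < -3) must hold.
Before k := tot + 4: !(3*tot < -15)
Before skip: !(3*tot < -15)
Answer: WP = !(3*tot < -15)


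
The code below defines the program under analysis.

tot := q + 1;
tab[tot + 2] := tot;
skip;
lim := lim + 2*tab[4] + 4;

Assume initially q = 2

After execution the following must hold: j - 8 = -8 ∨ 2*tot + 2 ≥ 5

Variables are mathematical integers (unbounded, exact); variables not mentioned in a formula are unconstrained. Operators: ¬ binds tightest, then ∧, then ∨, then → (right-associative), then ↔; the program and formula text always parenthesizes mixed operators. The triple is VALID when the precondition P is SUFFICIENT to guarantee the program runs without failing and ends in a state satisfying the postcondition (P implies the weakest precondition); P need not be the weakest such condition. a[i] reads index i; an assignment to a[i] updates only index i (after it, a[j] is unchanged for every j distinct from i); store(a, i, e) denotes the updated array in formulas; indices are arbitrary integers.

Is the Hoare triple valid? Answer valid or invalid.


Working backward. After the program, the postcondition j - 8 = -8 ∨ 2*tot + 2 ≥ 5 must hold; in canonical form it is j = 0 ∨ 2*tot ≥ 3.
Before lim := lim + 2*tab[4] + 4: j = 0 ∨ 2*tot ≥ 3
Before skip: j = 0 ∨ 2*tot ≥ 3
Before tab[tot + 2] := tot: j = 0 ∨ 2*tot ≥ 3
Before tot := q + 1: j = 0 ∨ 2*q ≥ 1
The weakest precondition is j = 0 ∨ 2*q ≥ 1.
Check whether q = 2 implies it.
Every state satisfying the precondition satisfies the weakest precondition: the implication holds.
Answer: valid


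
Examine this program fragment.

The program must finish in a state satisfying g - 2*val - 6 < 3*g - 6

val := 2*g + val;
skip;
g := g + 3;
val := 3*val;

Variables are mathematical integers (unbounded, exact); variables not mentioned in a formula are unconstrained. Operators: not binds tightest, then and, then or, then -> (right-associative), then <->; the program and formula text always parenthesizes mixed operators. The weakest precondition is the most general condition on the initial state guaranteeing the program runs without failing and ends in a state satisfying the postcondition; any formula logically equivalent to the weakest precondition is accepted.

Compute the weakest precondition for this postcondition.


Working backward. After the program, the postcondition g - 2*val - 6 < 3*g - 6 must hold; in canonical form it is 2*g + 2*val > 0.
Before val := 3*val: 2*g + 6*val > 0
Before g := g + 3: 2*g + 6*val > -6
Before skip: 2*g + 6*val > -6
Before val := 2*g + val: 14*g + 6*val > -6
Answer: WP = 14*g + 6*val > -6


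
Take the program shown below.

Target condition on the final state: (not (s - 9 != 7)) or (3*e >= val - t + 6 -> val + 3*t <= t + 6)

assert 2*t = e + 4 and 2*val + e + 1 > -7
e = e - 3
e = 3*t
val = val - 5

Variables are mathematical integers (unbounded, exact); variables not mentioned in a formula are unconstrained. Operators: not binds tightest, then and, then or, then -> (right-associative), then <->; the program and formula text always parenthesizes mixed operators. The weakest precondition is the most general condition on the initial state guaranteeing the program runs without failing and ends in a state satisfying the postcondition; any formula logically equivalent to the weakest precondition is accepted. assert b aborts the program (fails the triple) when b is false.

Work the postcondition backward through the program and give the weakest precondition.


Working backward. After the program, the postcondition (not (s - 9 != 7)) or (3*e >= val - t + 6 -> val + 3*t <= t + 6) must hold; in canonical form it is (not (s != 16)) or (3*e + t >= val + 6 -> 2*t + val <= 6).
Before val := val - 5: (not (s != 16)) or (3*e + t >= val + 1 -> 2*t + val <= 11)
Before e := 3*t: (not (s != 16)) or (10*t >= val + 1 -> 2*t + val <= 11)
Before e := e - 3: (not (s != 16)) or (10*t >= val + 1 -> 2*t + val <= 11)
Before assert 2*t = e + 4 and 2*val + e + 1 > -7: 2*t = e + 4 and e + 2*val > -8 and ((not (s != 16)) or (10*t >= val + 1 -> 2*t + val <= 11))
Answer: WP = 2*t = e + 4 and e + 2*val > -8 and ((not (s != 16)) or (10*t >= val + 1 -> 2*t + val <= 11))


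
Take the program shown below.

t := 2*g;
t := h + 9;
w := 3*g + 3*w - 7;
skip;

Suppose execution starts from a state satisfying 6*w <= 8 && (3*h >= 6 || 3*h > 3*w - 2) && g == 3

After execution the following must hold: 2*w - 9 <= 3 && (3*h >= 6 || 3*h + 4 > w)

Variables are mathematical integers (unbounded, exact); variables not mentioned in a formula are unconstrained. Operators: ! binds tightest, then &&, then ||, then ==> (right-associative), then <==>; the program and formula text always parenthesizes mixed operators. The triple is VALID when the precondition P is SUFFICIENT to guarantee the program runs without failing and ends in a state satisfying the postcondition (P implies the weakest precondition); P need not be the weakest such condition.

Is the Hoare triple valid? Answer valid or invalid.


Working backward. After the program, the postcondition 2*w - 9 <= 3 && (3*h >= 6 || 3*h + 4 > w) must hold; in canonical form it is 2*w <= 12 && (3*h >= 6 || 3*h > w - 4).
Before skip: 2*w <= 12 && (3*h >= 6 || 3*h > w - 4)
Before w := 3*g + 3*w - 7: 6*g + 6*w <= 26 && (3*h >= 6 || 3*h > 3*g + 3*w - 11)
Before t := h + 9: 6*g + 6*w <= 26 && (3*h >= 6 || 3*h > 3*g + 3*w - 11)
Before t := 2*g: 6*g + 6*w <= 26 && (3*h >= 6 || 3*h > 3*g + 3*w - 11)
The weakest precondition is 6*g + 6*w <= 26 && (3*h >= 6 || 3*h > 3*g + 3*w - 11).
Check whether 6*w <= 8 && (3*h >= 6 || 3*h > 3*w - 2) && g == 3 implies it.
Every state satisfying the precondition satisfies the weakest precondition: the implication holds.
Answer: valid


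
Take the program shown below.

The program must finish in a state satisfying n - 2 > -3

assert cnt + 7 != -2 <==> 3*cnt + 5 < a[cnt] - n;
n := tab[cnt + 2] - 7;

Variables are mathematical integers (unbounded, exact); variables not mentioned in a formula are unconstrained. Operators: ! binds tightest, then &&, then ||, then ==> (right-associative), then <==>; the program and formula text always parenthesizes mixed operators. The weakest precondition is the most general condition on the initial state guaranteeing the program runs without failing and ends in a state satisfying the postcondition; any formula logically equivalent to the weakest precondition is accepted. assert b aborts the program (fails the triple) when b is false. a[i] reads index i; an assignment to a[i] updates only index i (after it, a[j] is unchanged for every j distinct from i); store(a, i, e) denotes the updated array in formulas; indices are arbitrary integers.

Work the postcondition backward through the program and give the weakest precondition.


Working backward. After the program, the postcondition n - 2 > -3 must hold; in canonical form it is n > -1.
Before n := tab[cnt + 2] - 7: tab[cnt + 2] > 6
Before assert cnt + 7 != -2 <==> 3*cnt + 5 < a[cnt] - n: (cnt != -9 <==> 3*cnt + n < a[cnt] - 5) && tab[cnt + 2] > 6
Answer: WP = (cnt != -9 <==> 3*cnt + n < a[cnt] - 5) && tab[cnt + 2] > 6


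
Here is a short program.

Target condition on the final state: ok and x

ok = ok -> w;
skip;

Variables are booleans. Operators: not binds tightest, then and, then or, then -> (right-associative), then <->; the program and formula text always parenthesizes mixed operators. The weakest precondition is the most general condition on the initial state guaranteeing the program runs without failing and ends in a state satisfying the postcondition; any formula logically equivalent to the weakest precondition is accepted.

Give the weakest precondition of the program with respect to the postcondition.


Working backward. After the program, ok and x must hold.
Before skip: ok and x
Before ok := ok -> w: (ok -> w) and x
Answer: WP = (ok -> w) and x


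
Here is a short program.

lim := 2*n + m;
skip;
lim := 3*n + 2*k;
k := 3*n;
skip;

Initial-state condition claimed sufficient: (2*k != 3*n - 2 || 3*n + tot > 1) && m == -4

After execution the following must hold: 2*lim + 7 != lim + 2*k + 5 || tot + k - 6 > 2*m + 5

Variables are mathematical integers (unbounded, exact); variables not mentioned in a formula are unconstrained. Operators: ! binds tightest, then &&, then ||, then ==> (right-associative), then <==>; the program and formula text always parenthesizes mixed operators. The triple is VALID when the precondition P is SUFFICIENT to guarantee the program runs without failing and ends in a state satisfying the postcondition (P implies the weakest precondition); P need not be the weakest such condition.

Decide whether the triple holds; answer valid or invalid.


Working backward. After the program, the postcondition 2*lim + 7 != lim + 2*k + 5 || tot + k - 6 > 2*m + 5 must hold; in canonical form it is lim != 2*k - 2 || k + tot > 2*m + 11.
Before skip: lim != 2*k - 2 || k + tot > 2*m + 11
Before k := 3*n: lim != 6*n - 2 || 3*n + tot > 2*m + 11
Before lim := 3*n + 2*k: 2*k != 3*n - 2 || 3*n + tot > 2*m + 11
Before skip: 2*k != 3*n - 2 || 3*n + tot > 2*m + 11
Before lim := 2*n + m: 2*k != 3*n - 2 || 3*n + tot > 2*m + 11
The weakest precondition is 2*k != 3*n - 2 || 3*n + tot > 2*m + 11.
Check whether (2*k != 3*n - 2 || 3*n + tot > 1) && m == -4 implies it.
Countermodel: at the initial state k = -1, m = -4, n = 0, tot = 2, the precondition holds but the weakest precondition fails.
Answer: invalid


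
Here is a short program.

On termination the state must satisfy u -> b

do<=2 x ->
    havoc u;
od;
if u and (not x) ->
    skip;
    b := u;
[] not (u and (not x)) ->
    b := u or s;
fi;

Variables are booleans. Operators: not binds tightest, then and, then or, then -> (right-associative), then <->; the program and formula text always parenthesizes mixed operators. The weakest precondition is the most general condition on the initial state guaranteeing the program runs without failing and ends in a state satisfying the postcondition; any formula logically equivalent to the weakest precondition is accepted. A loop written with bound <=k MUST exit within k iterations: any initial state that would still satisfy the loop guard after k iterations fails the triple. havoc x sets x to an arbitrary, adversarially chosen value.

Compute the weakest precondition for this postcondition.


Working backward. After the program, u -> b must hold.
Then branch requires true; else branch requires u -> (u or s).
Before the if: (not (u and (not x))) -> (u -> (u or s))
Before the loop (bound <=2), unroll the exhaustion recursion (WP_0 = exit-now case; WP_j = one more guarded iteration, up to j = 2):
  WP_0: (not x) and ((not (u and (not x))) -> (u -> (u or s)))
  WP_1: (x -> (not x)) and ((not x) -> ((not (u and (not x))) -> (u -> (u or s))))
  WP_2: (x -> (x -> (not x))) and ((not x) -> ((not (u and (not x))) -> (u -> (u or s))))
So before the loop: (x -> (x -> (not x))) and ((not x) -> ((not (u and (not x))) -> (u -> (u or s))))
Answer: WP = (x -> (x -> (not x))) and ((not x) -> ((not (u and (not x))) -> (u -> (u or s))))


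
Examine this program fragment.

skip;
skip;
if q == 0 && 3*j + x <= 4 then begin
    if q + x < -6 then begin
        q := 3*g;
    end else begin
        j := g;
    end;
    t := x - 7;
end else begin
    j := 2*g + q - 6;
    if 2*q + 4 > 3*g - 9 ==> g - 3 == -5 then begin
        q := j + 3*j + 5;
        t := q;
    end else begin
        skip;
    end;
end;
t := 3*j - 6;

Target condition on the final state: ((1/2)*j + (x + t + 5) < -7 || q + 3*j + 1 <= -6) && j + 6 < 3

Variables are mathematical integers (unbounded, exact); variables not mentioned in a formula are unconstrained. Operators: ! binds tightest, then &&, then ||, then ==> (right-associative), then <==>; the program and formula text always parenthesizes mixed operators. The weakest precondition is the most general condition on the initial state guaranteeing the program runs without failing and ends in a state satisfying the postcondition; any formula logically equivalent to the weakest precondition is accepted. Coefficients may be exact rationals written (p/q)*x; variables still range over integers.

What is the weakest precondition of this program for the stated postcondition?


Working backward. After the program, the postcondition ((1/2)*j + (x + t + 5) < -7 || q + 3*j + 1 <= -6) && j + 6 < 3 must hold; in canonical form it is ((1/2)*j + t + x < -12 || 3*j + q <= -7) && j < -3.
Before t := 3*j - 6: ((7/2)*j + x < -6 || 3*j + q <= -7) && j < -3
Then branch requires (q + x < -6 ==> (((7/2)*j + x < -6 || 3*g + 3*j <= -7) && j < -3)) && ((!(q + x < -6)) ==> (((7/2)*g + x < -6 || 3*g + q <= -7) && g < -3)); else branch requires ((2*q > 3*g - 13 ==> g == -2) ==> ((7*g + (7/2)*q + x < 15 || 14*g + 7*q <= 30) && 2*g + q < 3)) && ((!(2*q > 3*g - 13 ==> g == -2)) ==> ((7*g + (7/2)*q + x < 15 || 6*g + 4*q <= 11) && 2*g + q < 3)).
Before the if: ((q == 0 && 3*j + x <= 4) ==> ((q + x < -6 ==> (((7/2)*j + x < -6 || 3*g + 3*j <= -7) && j < -3)) && ((!(q + x < -6)) ==> (((7/2)*g + x < -6 || 3*g + q <= -7) && g < -3)))) && ((!(q == 0 && 3*j + x <= 4)) ==> (((2*q > 3*g - 13 ==> g == -2) ==> ((7*g + (7/2)*q + x < 15 || 14*g + 7*q <= 30) && 2*g + q < 3)) && ((!(2*q > 3*g - 13 ==> g == -2)) ==> ((7*g + (7/2)*q + x < 15 || 6*g + 4*q <= 11) && 2*g + q < 3))))
Before skip: ((q == 0 && 3*j + x <= 4) ==> ((q + x < -6 ==> (((7/2)*j + x < -6 || 3*g + 3*j <= -7) && j < -3)) && ((!(q + x < -6)) ==> (((7/2)*g + x < -6 || 3*g + q <= -7) && g < -3)))) && ((!(q == 0 && 3*j + x <= 4)) ==> (((2*q > 3*g - 13 ==> g == -2) ==> ((7*g + (7/2)*q + x < 15 || 14*g + 7*q <= 30) && 2*g + q < 3)) && ((!(2*q > 3*g - 13 ==> g == -2)) ==> ((7*g + (7/2)*q + x < 15 || 6*g + 4*q <= 11) && 2*g + q < 3))))
Before skip: ((q == 0 && 3*j + x <= 4) ==> ((q + x < -6 ==> (((7/2)*j + x < -6 || 3*g + 3*j <= -7) && j < -3)) && ((!(q + x < -6)) ==> (((7/2)*g + x < -6 || 3*g + q <= -7) && g < -3)))) && ((!(q == 0 && 3*j + x <= 4)) ==> (((2*q > 3*g - 13 ==> g == -2) ==> ((7*g + (7/2)*q + x < 15 || 14*g + 7*q <= 30) && 2*g + q < 3)) && ((!(2*q > 3*g - 13 ==> g == -2)) ==> ((7*g + (7/2)*q + x < 15 || 6*g + 4*q <= 11) && 2*g + q < 3))))
Answer: WP = ((q == 0 && 3*j + x <= 4) ==> ((q + x < -6 ==> (((7/2)*j + x < -6 || 3*g + 3*j <= -7) && j < -3)) && ((!(q + x < -6)) ==> (((7/2)*g + x < -6 || 3*g + q <= -7) && g < -3)))) && ((!(q == 0 && 3*j + x <= 4)) ==> (((2*q > 3*g - 13 ==> g == -2) ==> ((7*g + (7/2)*q + x < 15 || 14*g + 7*q <= 30) && 2*g + q < 3)) && ((!(2*q > 3*g - 13 ==> g == -2)) ==> ((7*g + (7/2)*q + x < 15 || 6*g + 4*q <= 11) && 2*g + q < 3))))
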